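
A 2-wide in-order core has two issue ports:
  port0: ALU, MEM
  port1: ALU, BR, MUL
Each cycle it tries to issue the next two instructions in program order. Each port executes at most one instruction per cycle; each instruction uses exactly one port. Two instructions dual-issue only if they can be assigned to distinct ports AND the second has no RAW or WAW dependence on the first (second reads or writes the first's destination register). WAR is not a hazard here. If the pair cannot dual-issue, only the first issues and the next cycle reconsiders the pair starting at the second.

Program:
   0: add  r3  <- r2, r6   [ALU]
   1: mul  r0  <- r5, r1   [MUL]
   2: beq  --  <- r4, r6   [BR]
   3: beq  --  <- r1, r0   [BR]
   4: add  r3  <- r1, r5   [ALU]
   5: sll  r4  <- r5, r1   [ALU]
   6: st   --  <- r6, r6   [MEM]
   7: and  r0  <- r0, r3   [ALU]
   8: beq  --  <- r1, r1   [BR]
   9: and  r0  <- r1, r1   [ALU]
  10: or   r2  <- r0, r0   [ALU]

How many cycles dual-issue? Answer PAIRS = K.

PAIRS = 4

#0 head=0: add.ALU+mul.MUL i0&i1 pair
#1 head=2: beq.BR i2 no-port BR/BR
#2 head=3: beq.BR+add.ALU i3&i4 pair
#3 head=5: sll.ALU+st.MEM i5&i6 pair
#4 head=7: and.ALU+beq.BR i7&i8 pair
#5 head=9: and.ALU i9 RAW r0
#6 head=10: or.ALU i10 tail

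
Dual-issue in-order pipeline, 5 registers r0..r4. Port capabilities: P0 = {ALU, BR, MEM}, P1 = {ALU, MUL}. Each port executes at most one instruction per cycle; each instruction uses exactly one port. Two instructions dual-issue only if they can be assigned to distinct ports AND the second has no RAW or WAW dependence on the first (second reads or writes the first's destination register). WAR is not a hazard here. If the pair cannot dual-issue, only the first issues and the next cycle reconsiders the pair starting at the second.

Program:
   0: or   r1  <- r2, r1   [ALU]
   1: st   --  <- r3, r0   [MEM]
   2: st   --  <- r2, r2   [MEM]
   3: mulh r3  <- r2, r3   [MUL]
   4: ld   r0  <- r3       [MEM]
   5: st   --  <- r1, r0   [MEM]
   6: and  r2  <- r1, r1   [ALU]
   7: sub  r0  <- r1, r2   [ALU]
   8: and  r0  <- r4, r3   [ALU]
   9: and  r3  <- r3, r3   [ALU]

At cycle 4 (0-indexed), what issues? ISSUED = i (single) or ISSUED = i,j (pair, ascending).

ISSUED = 7

  cy0 -> i0,i1 (or.ALU/st.MEM) dual
  cy1 -> i2,i3 (st.MEM/mulh.MUL) dual
  cy2 -> i4 (ld.MEM) no-port MEM/MEM
  cy3 -> i5,i6 (st.MEM/and.ALU) dual
  cy4 -> i7 (sub.ALU) WAW r0
  cy5 -> i8,i9 (and.ALU/and.ALU) dual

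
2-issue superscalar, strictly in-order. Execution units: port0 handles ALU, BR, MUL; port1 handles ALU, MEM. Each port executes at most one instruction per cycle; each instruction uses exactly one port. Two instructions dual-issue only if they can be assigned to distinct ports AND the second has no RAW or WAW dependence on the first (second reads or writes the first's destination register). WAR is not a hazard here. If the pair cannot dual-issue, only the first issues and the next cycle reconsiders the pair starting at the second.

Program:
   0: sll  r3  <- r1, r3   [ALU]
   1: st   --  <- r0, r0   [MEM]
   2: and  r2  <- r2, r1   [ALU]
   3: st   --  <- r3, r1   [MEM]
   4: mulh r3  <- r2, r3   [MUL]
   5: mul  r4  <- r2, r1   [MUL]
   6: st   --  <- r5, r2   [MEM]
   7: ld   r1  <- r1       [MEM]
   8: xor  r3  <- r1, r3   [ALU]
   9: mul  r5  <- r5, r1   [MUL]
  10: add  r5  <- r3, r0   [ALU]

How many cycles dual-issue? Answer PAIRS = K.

#0 head=0: sll.ALU+st.MEM i0/i1 2-wide
#1 head=2: and.ALU+st.MEM i2/i3 2-wide
#2 head=4: mulh.MUL i4 no-port MUL/MUL
#3 head=5: mul.MUL+st.MEM i5/i6 2-wide
#4 head=7: ld.MEM i7 RAW r1
#5 head=8: xor.ALU+mul.MUL i8/i9 2-wide
#6 head=10: add.ALU i10 tail

PAIRS = 4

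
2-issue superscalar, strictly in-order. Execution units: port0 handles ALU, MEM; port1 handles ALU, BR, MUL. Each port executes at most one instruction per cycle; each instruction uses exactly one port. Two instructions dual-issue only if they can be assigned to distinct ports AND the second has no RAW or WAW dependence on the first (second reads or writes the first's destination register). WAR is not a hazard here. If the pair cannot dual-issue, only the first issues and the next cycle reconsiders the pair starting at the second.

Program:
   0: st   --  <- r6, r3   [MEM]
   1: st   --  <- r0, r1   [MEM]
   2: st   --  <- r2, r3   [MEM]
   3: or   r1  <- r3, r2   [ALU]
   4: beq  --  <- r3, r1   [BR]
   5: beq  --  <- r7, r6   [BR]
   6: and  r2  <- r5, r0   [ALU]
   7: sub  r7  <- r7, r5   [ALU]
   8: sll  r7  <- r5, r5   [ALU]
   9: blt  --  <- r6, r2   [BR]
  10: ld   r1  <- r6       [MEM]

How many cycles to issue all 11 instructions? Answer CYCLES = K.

CYCLES = 8

#0 head=0: st i0 no-port MEM/MEM
#1 head=1: st i1 no-port MEM/MEM
#2 head=2: st;or i2+i3 pair
#3 head=4: beq i4 no-port BR/BR
#4 head=5: beq;and i5+i6 pair
#5 head=7: sub i7 WAW r7
#6 head=8: sll;blt i8+i9 pair
#7 head=10: ld i10 tail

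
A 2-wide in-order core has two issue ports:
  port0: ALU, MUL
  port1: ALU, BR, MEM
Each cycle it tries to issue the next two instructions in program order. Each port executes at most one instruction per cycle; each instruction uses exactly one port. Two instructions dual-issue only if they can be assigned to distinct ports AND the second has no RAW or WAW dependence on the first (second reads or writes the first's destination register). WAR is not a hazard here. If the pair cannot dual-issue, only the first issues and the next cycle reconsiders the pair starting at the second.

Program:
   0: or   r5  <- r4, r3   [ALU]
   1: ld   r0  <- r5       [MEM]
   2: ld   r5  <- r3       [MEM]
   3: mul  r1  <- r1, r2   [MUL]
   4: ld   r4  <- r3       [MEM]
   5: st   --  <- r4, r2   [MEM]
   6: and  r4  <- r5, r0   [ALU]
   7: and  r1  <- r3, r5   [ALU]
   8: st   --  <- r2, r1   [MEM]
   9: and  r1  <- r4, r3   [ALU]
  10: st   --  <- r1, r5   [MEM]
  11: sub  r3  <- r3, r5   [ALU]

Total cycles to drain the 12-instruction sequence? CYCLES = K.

CYCLES = 8

[0] i0  or.ALU  -- RAW r5
[1] i1  ld.MEM  -- no-port MEM/MEM
[2] i2/i3  ld.MEM+mul.MUL  -- dual
[3] i4  ld.MEM  -- no-port MEM/MEM
[4] i5/i6  st.MEM+and.ALU  -- dual
[5] i7  and.ALU  -- RAW r1
[6] i8/i9  st.MEM+and.ALU  -- dual
[7] i10/i11  st.MEM+sub.ALU  -- dual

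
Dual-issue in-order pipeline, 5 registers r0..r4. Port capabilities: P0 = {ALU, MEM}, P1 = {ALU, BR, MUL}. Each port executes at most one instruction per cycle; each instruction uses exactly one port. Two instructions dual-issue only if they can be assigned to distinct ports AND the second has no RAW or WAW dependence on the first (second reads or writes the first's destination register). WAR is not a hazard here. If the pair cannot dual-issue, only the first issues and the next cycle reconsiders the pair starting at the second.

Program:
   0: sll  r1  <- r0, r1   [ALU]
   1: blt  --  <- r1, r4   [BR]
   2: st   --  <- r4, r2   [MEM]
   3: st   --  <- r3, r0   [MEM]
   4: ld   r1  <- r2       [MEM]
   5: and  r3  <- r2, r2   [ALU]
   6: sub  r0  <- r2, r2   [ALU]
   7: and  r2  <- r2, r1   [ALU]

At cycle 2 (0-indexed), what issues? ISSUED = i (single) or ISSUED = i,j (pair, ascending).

ISSUED = 3

#0 head=0: sll.ALU i0 RAW r1
#1 head=1: blt.BR;st.MEM i1/i2 2-wide
#2 head=3: st.MEM i3 no-port MEM/MEM
#3 head=4: ld.MEM;and.ALU i4/i5 2-wide
#4 head=6: sub.ALU;and.ALU i6/i7 2-wide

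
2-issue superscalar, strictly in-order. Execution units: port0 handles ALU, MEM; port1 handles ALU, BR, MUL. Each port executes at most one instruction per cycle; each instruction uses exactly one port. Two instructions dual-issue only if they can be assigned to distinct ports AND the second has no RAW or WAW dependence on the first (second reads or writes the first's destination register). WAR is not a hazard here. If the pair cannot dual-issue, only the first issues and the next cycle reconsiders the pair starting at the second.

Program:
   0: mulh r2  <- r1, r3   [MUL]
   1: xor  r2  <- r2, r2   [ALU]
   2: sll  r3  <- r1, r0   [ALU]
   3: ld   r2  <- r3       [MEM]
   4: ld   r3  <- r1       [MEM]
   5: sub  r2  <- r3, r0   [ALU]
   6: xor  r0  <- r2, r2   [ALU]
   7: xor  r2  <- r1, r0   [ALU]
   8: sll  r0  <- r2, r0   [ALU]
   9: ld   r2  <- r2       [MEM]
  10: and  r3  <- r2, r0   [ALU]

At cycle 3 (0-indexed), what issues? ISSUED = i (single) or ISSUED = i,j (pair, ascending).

ISSUED = 4

#0 head=0: mulh.MUL i0 RAW+WAW r2
#1 head=1: xor.ALU sll.ALU i1&i2 pair
#2 head=3: ld.MEM i3 no-port MEM/MEM
#3 head=4: ld.MEM i4 RAW r3
#4 head=5: sub.ALU i5 RAW r2
#5 head=6: xor.ALU i6 RAW r0
#6 head=7: xor.ALU i7 RAW r2
#7 head=8: sll.ALU ld.MEM i8&i9 pair
#8 head=10: and.ALU i10 tail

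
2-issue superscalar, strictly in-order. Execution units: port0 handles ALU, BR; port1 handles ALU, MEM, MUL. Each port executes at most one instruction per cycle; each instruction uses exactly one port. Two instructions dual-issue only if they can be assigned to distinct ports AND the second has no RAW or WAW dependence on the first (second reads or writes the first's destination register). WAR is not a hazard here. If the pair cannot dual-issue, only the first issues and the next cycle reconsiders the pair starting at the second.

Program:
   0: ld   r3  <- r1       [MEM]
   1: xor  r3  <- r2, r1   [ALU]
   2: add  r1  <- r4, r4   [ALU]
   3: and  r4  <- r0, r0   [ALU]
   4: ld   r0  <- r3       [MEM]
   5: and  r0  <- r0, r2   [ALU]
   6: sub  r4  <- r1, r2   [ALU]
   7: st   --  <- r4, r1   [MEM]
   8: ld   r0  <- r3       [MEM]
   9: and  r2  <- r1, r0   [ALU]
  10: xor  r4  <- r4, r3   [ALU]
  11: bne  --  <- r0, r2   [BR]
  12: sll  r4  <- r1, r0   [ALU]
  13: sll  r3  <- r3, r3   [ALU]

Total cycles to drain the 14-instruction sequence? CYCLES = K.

CYCLES = 9

#0 head=0: ld i0 WAW r3
#1 head=1: xor;add i1&i2 2-wide
#2 head=3: and;ld i3&i4 2-wide
#3 head=5: and;sub i5&i6 2-wide
#4 head=7: st i7 no-port MEM/MEM
#5 head=8: ld i8 RAW r0
#6 head=9: and;xor i9&i10 2-wide
#7 head=11: bne;sll i11&i12 2-wide
#8 head=13: sll i13 tail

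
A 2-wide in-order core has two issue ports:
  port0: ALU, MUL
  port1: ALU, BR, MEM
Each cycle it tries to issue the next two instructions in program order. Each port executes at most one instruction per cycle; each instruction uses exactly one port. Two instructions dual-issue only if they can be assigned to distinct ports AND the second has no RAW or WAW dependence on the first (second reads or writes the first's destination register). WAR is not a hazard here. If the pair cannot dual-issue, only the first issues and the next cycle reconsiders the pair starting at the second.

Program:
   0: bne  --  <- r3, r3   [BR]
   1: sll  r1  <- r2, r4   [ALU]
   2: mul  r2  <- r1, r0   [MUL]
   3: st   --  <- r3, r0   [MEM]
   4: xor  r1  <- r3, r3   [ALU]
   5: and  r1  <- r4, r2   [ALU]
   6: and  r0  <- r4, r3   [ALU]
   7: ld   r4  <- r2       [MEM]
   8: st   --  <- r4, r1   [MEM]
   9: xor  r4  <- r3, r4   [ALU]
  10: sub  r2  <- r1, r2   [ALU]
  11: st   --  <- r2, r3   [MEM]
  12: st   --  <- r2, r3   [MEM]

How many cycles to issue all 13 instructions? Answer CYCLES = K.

[0] i0/i1  bne+sll  -- pair
[1] i2/i3  mul+st  -- pair
[2] i4  xor  -- WAW r1
[3] i5/i6  and+and  -- pair
[4] i7  ld  -- no-port MEM/MEM
[5] i8/i9  st+xor  -- pair
[6] i10  sub  -- RAW r2
[7] i11  st  -- no-port MEM/MEM
[8] i12  st  -- tail

CYCLES = 9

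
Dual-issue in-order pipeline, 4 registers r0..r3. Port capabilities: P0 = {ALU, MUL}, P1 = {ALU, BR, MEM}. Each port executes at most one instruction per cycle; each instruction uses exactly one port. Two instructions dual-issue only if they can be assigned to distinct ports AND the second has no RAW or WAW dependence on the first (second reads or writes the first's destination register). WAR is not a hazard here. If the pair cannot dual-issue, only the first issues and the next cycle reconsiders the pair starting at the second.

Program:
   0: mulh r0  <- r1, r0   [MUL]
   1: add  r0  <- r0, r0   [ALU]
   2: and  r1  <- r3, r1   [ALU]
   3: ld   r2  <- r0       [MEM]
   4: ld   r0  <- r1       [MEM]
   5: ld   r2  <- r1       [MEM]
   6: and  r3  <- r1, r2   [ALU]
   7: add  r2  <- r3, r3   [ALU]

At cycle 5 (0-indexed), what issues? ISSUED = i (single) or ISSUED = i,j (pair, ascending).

  cy0 -> i0 (mulh.MUL) RAW+WAW r0
  cy1 -> i1&i2 (add.ALU;and.ALU) 2-wide
  cy2 -> i3 (ld.MEM) no-port MEM/MEM
  cy3 -> i4 (ld.MEM) no-port MEM/MEM
  cy4 -> i5 (ld.MEM) RAW r2
  cy5 -> i6 (and.ALU) RAW r3
  cy6 -> i7 (add.ALU) tail

ISSUED = 6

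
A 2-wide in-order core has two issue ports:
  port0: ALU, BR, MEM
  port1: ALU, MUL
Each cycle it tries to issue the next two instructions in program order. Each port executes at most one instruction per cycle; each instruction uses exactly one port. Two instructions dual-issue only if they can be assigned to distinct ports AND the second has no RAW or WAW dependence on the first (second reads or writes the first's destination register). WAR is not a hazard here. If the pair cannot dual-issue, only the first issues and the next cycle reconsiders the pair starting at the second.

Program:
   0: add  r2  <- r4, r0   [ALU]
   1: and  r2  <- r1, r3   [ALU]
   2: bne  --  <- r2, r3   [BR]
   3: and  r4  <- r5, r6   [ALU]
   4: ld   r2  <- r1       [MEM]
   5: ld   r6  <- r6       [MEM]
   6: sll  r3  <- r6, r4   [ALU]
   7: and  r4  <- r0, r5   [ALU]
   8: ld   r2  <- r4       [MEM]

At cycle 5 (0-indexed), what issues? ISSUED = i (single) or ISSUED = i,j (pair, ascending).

ISSUED = 6,7

#0 head=0: add.ALU i0 WAW r2
#1 head=1: and.ALU i1 RAW r2
#2 head=2: bne.BR+and.ALU i2&i3 pair
#3 head=4: ld.MEM i4 no-port MEM/MEM
#4 head=5: ld.MEM i5 RAW r6
#5 head=6: sll.ALU+and.ALU i6&i7 pair
#6 head=8: ld.MEM i8 tail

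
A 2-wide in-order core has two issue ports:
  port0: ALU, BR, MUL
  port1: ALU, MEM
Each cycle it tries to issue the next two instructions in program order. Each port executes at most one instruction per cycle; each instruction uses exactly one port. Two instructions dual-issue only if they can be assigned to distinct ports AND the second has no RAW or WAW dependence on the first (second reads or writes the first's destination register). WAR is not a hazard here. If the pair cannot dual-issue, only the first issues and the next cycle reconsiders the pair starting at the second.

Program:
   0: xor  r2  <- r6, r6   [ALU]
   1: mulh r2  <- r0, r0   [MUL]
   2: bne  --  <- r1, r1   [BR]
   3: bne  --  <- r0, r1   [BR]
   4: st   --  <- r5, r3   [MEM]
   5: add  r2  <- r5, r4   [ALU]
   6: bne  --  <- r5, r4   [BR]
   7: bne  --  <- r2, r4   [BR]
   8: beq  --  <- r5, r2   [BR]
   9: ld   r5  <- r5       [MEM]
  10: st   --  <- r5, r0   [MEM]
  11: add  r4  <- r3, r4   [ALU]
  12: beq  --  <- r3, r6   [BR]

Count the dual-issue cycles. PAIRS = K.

c0: i0 xor  WAW r2
c1: i1 mulh  no-port MUL/BR
c2: i2 bne  no-port BR/BR
c3: i3,i4 bne/st  dual
c4: i5,i6 add/bne  dual
c5: i7 bne  no-port BR/BR
c6: i8,i9 beq/ld  dual
c7: i10,i11 st/add  dual
c8: i12 beq  tail

PAIRS = 4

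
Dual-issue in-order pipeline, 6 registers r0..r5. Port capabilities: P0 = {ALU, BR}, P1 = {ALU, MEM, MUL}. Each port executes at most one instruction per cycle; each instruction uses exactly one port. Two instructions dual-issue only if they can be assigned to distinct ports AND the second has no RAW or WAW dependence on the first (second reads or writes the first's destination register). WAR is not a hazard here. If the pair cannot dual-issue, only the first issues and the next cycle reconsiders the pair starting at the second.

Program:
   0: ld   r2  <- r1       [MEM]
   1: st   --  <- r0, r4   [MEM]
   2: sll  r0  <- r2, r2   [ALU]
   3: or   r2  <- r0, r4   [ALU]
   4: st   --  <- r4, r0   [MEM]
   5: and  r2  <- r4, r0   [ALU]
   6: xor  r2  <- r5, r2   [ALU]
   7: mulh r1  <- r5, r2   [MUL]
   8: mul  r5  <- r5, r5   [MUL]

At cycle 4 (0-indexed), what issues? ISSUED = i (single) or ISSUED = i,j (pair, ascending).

ISSUED = 6

#0 head=0: ld i0 no-port MEM/MEM
#1 head=1: st sll i1+i2 pair
#2 head=3: or st i3+i4 pair
#3 head=5: and i5 RAW+WAW r2
#4 head=6: xor i6 RAW r2
#5 head=7: mulh i7 no-port MUL/MUL
#6 head=8: mul i8 tail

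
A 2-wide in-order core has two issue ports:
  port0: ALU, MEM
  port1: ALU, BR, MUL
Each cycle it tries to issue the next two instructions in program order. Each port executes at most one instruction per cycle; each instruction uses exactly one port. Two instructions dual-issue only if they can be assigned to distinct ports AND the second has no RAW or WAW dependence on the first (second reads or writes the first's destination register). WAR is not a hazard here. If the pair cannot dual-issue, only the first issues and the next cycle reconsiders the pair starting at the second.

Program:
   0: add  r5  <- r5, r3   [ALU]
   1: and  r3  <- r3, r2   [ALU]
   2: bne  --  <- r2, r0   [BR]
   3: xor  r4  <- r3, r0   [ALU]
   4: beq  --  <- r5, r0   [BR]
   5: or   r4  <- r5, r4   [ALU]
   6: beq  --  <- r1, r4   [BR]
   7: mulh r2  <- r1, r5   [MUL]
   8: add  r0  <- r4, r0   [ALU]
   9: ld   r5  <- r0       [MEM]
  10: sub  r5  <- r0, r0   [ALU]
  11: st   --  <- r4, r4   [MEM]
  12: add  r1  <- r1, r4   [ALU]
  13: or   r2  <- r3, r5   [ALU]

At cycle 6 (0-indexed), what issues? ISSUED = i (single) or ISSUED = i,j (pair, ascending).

[0] i0+i1  add and  -- dual
[1] i2+i3  bne xor  -- dual
[2] i4+i5  beq or  -- dual
[3] i6  beq  -- no-port BR/MUL
[4] i7+i8  mulh add  -- dual
[5] i9  ld  -- WAW r5
[6] i10+i11  sub st  -- dual
[7] i12+i13  add or  -- dual

ISSUED = 10,11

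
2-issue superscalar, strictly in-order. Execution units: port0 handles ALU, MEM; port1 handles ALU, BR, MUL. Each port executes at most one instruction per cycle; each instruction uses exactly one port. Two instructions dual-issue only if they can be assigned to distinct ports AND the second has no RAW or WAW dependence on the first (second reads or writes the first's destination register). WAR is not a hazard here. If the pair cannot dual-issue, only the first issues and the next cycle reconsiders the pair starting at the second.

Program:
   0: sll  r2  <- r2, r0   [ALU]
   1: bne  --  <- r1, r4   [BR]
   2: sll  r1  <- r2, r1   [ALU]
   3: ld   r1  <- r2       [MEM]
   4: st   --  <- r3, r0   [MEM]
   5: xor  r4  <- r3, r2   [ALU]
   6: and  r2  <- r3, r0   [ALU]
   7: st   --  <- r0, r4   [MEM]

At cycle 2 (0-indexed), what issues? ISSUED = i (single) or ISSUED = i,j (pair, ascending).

t=0 i0,i1:sll.ALU/bne.BR ; 2-wide
t=1 i2:sll.ALU ; WAW r1
t=2 i3:ld.MEM ; no-port MEM/MEM
t=3 i4,i5:st.MEM/xor.ALU ; 2-wide
t=4 i6,i7:and.ALU/st.MEM ; 2-wide

ISSUED = 3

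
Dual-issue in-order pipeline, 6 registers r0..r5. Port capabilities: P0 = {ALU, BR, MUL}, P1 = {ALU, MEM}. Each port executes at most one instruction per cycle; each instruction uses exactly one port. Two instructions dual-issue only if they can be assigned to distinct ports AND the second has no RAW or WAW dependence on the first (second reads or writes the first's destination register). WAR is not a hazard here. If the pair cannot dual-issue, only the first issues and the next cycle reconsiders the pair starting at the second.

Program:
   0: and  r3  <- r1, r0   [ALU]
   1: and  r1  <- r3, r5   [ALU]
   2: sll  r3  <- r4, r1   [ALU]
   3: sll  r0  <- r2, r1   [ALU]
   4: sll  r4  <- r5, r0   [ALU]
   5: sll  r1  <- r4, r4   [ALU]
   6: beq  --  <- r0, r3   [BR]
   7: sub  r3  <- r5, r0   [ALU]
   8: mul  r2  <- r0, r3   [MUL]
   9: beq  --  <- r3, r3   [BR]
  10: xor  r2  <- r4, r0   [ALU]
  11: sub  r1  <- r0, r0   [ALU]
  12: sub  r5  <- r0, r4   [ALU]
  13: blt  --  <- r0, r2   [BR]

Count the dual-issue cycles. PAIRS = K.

PAIRS = 4

[0] i0  and.ALU  -- RAW r3
[1] i1  and.ALU  -- RAW r1
[2] i2,i3  sll.ALU sll.ALU  -- 2-wide
[3] i4  sll.ALU  -- RAW r4
[4] i5,i6  sll.ALU beq.BR  -- 2-wide
[5] i7  sub.ALU  -- RAW r3
[6] i8  mul.MUL  -- no-port MUL/BR
[7] i9,i10  beq.BR xor.ALU  -- 2-wide
[8] i11,i12  sub.ALU sub.ALU  -- 2-wide
[9] i13  blt.BR  -- tail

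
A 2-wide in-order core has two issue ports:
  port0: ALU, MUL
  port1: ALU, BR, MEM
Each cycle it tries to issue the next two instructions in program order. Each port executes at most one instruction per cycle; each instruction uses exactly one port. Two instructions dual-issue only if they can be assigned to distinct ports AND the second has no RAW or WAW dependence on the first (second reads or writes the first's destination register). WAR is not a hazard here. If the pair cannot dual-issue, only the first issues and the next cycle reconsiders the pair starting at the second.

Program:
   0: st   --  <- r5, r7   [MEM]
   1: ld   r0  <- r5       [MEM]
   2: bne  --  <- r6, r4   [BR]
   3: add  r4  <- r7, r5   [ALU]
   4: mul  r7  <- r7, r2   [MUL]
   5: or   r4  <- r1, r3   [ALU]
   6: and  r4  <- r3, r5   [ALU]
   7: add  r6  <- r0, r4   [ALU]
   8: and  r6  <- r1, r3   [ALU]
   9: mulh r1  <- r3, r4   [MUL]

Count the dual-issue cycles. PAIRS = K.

#0 head=0: st i0 no-port MEM/MEM
#1 head=1: ld i1 no-port MEM/BR
#2 head=2: bne/add i2+i3 dual
#3 head=4: mul/or i4+i5 dual
#4 head=6: and i6 RAW r4
#5 head=7: add i7 WAW r6
#6 head=8: and/mulh i8+i9 dual

PAIRS = 3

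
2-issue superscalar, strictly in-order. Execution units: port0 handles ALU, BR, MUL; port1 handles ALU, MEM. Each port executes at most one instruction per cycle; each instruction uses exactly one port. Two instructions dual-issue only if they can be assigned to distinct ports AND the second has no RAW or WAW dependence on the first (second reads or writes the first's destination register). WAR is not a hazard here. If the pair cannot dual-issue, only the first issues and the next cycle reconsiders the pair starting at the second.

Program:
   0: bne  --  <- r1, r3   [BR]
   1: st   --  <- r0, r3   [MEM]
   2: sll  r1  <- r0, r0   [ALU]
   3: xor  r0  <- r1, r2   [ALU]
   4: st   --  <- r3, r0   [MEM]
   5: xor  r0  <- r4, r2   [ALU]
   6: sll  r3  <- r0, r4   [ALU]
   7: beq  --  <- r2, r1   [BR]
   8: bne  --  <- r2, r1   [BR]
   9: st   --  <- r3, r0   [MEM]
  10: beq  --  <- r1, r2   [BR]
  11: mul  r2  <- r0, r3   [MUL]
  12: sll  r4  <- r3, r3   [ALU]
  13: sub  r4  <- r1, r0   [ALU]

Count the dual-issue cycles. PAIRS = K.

PAIRS = 5

t=0 i0,i1:bne st ; dual
t=1 i2:sll ; RAW r1
t=2 i3:xor ; RAW r0
t=3 i4,i5:st xor ; dual
t=4 i6,i7:sll beq ; dual
t=5 i8,i9:bne st ; dual
t=6 i10:beq ; no-port BR/MUL
t=7 i11,i12:mul sll ; dual
t=8 i13:sub ; tail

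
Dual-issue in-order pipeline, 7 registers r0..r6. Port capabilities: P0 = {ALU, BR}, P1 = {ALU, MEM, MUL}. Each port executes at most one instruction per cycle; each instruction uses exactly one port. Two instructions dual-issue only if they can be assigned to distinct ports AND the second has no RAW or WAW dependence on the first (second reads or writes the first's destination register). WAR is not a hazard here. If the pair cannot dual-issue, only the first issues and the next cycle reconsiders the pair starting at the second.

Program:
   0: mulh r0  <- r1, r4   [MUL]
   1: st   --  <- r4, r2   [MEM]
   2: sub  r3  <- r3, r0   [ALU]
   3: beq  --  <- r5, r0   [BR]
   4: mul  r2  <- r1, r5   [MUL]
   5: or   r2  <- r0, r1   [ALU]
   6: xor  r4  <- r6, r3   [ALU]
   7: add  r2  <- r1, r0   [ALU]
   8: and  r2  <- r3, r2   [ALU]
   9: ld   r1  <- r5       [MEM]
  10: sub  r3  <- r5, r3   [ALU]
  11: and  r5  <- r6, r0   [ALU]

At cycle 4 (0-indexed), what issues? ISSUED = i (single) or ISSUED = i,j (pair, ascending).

c0: i0 mulh  no-port MUL/MEM
c1: i1+i2 st/sub  2-wide
c2: i3+i4 beq/mul  2-wide
c3: i5+i6 or/xor  2-wide
c4: i7 add  RAW+WAW r2
c5: i8+i9 and/ld  2-wide
c6: i10+i11 sub/and  2-wide

ISSUED = 7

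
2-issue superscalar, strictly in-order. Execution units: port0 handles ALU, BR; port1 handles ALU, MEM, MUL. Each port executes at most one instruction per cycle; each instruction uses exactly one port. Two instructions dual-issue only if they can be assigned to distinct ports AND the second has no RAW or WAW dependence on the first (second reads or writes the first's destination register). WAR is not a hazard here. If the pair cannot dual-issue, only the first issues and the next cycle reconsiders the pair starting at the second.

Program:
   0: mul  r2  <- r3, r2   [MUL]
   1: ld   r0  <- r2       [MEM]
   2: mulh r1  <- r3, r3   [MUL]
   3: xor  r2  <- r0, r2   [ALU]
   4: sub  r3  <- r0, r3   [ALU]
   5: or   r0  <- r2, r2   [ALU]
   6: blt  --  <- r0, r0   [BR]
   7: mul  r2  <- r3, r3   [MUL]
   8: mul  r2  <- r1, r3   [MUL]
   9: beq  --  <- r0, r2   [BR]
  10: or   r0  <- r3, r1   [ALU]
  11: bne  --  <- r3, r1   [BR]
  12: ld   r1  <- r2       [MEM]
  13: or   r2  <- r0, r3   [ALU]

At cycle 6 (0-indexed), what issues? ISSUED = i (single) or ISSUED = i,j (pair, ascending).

  cy0 -> i0 (mul) no-port MUL/MEM
  cy1 -> i1 (ld) no-port MEM/MUL
  cy2 -> i2&i3 (mulh;xor) pair
  cy3 -> i4&i5 (sub;or) pair
  cy4 -> i6&i7 (blt;mul) pair
  cy5 -> i8 (mul) RAW r2
  cy6 -> i9&i10 (beq;or) pair
  cy7 -> i11&i12 (bne;ld) pair
  cy8 -> i13 (or) tail

ISSUED = 9,10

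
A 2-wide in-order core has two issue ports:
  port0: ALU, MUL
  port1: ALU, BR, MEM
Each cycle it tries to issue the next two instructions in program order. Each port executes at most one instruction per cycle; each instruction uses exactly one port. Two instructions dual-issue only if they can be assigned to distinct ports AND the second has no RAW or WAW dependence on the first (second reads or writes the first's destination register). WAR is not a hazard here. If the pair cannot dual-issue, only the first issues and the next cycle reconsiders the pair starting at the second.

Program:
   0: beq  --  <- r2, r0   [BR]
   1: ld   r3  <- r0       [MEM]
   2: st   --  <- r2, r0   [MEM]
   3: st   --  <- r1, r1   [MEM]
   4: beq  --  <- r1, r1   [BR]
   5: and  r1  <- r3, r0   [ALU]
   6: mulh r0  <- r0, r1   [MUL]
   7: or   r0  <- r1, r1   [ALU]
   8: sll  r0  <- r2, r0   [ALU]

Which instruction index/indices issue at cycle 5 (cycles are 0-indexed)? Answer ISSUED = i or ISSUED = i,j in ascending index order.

0. beq.BR @i0  | no-port BR/MEM
1. ld.MEM @i1  | no-port MEM/MEM
2. st.MEM @i2  | no-port MEM/MEM
3. st.MEM @i3  | no-port MEM/BR
4. beq.BR/and.ALU @i4/i5  | 2-wide
5. mulh.MUL @i6  | WAW r0
6. or.ALU @i7  | RAW+WAW r0
7. sll.ALU @i8  | tail

ISSUED = 6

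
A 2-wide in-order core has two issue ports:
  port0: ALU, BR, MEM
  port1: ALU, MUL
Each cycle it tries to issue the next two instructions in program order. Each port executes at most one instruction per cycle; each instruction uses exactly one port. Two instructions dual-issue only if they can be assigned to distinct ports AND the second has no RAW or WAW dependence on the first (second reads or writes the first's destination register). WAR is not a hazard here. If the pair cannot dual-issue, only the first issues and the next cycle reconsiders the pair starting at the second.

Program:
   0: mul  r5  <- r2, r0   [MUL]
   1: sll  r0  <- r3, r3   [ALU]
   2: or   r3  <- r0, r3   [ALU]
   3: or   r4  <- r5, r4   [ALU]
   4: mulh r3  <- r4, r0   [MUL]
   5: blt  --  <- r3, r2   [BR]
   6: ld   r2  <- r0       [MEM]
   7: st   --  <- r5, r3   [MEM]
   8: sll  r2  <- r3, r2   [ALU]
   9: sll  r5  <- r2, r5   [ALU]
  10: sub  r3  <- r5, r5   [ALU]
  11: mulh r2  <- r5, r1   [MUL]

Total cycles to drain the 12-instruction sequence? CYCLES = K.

CYCLES = 8

c0: i0&i1 mul.MUL;sll.ALU  pair
c1: i2&i3 or.ALU;or.ALU  pair
c2: i4 mulh.MUL  RAW r3
c3: i5 blt.BR  no-port BR/MEM
c4: i6 ld.MEM  no-port MEM/MEM
c5: i7&i8 st.MEM;sll.ALU  pair
c6: i9 sll.ALU  RAW r5
c7: i10&i11 sub.ALU;mulh.MUL  pair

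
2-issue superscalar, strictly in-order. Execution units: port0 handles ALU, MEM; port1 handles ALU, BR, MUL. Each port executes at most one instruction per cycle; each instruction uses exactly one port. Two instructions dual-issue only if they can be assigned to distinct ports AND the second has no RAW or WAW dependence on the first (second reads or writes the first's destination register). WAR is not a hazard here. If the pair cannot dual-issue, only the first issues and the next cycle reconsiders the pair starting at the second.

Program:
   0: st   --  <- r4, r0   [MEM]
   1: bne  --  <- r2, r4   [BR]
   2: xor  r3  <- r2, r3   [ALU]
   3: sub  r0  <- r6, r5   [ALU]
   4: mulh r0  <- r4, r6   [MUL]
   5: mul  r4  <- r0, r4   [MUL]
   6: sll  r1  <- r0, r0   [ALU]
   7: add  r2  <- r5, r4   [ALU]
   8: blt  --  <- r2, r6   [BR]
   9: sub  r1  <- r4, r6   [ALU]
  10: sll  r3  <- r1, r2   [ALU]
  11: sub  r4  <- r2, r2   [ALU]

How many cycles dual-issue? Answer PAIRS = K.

PAIRS = 5

[0] i0&i1  st+bne  -- pair
[1] i2&i3  xor+sub  -- pair
[2] i4  mulh  -- no-port MUL/MUL
[3] i5&i6  mul+sll  -- pair
[4] i7  add  -- RAW r2
[5] i8&i9  blt+sub  -- pair
[6] i10&i11  sll+sub  -- pair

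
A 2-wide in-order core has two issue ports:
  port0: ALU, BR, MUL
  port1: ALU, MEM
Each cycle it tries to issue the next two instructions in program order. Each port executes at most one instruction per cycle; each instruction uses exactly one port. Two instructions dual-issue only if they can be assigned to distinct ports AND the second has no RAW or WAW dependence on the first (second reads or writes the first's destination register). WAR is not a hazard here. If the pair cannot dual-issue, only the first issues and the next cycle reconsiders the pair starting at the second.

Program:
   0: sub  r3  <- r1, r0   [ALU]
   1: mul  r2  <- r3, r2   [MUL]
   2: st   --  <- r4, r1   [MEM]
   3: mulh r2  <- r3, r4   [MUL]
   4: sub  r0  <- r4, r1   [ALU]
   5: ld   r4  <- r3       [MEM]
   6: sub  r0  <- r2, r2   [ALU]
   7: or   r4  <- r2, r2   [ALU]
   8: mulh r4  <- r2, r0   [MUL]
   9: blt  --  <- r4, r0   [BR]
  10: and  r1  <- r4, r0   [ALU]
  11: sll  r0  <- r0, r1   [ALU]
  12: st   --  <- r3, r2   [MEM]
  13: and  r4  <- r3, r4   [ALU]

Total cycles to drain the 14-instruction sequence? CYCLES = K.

c0: i0 sub.ALU  RAW r3
c1: i1&i2 mul.MUL/st.MEM  2-wide
c2: i3&i4 mulh.MUL/sub.ALU  2-wide
c3: i5&i6 ld.MEM/sub.ALU  2-wide
c4: i7 or.ALU  WAW r4
c5: i8 mulh.MUL  no-port MUL/BR
c6: i9&i10 blt.BR/and.ALU  2-wide
c7: i11&i12 sll.ALU/st.MEM  2-wide
c8: i13 and.ALU  tail

CYCLES = 9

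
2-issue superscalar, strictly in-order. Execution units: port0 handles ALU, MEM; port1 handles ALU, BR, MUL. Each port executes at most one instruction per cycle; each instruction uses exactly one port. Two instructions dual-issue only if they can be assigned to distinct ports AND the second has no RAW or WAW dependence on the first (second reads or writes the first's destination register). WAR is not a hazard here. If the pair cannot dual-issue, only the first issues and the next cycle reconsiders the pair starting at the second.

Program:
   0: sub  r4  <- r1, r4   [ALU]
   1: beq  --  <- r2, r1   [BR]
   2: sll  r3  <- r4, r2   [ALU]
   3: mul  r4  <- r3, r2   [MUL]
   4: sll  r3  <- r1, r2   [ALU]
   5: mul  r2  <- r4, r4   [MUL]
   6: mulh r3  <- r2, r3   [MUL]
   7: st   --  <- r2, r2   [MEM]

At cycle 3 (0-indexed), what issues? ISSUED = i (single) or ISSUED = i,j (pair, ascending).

ISSUED = 5

0. sub/beq @i0/i1  | pair
1. sll @i2  | RAW r3
2. mul/sll @i3/i4  | pair
3. mul @i5  | no-port MUL/MUL
4. mulh/st @i6/i7  | pair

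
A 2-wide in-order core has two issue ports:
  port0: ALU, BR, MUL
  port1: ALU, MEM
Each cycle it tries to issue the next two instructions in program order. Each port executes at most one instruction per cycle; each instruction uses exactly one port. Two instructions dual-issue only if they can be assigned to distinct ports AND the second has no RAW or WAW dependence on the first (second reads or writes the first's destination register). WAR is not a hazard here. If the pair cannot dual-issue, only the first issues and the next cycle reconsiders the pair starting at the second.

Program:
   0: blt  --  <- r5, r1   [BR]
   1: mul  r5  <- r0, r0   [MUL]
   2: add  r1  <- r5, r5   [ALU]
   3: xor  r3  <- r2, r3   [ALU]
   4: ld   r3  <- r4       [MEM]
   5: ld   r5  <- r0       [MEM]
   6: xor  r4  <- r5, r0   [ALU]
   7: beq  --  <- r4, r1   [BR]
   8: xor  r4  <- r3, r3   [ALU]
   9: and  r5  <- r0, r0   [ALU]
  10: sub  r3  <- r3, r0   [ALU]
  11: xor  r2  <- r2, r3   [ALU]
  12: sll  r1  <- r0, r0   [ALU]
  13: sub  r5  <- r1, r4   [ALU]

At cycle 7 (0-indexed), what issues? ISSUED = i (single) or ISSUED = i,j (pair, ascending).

ISSUED = 9,10

  cy0 -> i0 (blt.BR) no-port BR/MUL
  cy1 -> i1 (mul.MUL) RAW r5
  cy2 -> i2/i3 (add.ALU/xor.ALU) dual
  cy3 -> i4 (ld.MEM) no-port MEM/MEM
  cy4 -> i5 (ld.MEM) RAW r5
  cy5 -> i6 (xor.ALU) RAW r4
  cy6 -> i7/i8 (beq.BR/xor.ALU) dual
  cy7 -> i9/i10 (and.ALU/sub.ALU) dual
  cy8 -> i11/i12 (xor.ALU/sll.ALU) dual
  cy9 -> i13 (sub.ALU) tail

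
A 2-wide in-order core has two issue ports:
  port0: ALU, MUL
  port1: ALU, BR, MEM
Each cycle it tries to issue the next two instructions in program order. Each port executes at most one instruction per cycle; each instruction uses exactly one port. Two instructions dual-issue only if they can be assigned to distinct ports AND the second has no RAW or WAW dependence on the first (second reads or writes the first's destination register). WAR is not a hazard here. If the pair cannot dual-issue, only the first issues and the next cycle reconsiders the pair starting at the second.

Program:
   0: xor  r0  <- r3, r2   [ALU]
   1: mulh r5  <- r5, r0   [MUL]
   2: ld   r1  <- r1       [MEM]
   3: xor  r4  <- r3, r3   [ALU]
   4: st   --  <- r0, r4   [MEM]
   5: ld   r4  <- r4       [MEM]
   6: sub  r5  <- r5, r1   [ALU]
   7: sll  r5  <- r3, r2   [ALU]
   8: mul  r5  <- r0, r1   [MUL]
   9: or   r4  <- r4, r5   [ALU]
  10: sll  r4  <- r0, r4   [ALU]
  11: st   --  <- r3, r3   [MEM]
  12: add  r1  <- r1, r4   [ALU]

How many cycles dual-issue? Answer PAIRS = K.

PAIRS = 3

t=0 i0:xor ; RAW r0
t=1 i1+i2:mulh+ld ; 2-wide
t=2 i3:xor ; RAW r4
t=3 i4:st ; no-port MEM/MEM
t=4 i5+i6:ld+sub ; 2-wide
t=5 i7:sll ; WAW r5
t=6 i8:mul ; RAW r5
t=7 i9:or ; RAW+WAW r4
t=8 i10+i11:sll+st ; 2-wide
t=9 i12:add ; tail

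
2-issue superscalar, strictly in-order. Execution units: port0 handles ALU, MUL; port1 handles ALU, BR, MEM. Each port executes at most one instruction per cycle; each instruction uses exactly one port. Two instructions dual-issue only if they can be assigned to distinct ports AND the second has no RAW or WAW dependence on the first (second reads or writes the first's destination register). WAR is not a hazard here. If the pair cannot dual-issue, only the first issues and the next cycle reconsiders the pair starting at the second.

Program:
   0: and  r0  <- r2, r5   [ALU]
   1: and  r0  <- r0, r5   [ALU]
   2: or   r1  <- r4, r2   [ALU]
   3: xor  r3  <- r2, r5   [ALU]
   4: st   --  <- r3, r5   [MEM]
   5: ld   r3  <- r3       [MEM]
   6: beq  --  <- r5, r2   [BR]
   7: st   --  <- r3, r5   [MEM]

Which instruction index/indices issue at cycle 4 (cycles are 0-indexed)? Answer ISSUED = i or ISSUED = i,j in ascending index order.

ISSUED = 5

t=0 i0:and ; RAW+WAW r0
t=1 i1/i2:and;or ; dual
t=2 i3:xor ; RAW r3
t=3 i4:st ; no-port MEM/MEM
t=4 i5:ld ; no-port MEM/BR
t=5 i6:beq ; no-port BR/MEM
t=6 i7:st ; tail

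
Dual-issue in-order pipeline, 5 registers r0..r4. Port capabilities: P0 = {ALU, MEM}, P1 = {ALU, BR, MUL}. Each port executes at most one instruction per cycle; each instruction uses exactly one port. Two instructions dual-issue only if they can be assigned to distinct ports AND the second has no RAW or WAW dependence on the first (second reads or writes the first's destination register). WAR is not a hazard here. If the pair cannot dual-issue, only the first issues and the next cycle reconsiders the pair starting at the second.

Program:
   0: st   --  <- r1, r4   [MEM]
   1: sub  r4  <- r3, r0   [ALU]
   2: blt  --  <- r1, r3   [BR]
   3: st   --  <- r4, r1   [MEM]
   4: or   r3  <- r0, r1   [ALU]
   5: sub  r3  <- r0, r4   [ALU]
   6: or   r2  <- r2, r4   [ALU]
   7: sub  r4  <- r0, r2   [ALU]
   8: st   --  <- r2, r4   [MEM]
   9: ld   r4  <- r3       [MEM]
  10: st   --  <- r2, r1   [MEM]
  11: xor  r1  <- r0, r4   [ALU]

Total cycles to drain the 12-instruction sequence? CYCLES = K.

  cy0 -> i0+i1 (st.MEM sub.ALU) 2-wide
  cy1 -> i2+i3 (blt.BR st.MEM) 2-wide
  cy2 -> i4 (or.ALU) WAW r3
  cy3 -> i5+i6 (sub.ALU or.ALU) 2-wide
  cy4 -> i7 (sub.ALU) RAW r4
  cy5 -> i8 (st.MEM) no-port MEM/MEM
  cy6 -> i9 (ld.MEM) no-port MEM/MEM
  cy7 -> i10+i11 (st.MEM xor.ALU) 2-wide

CYCLES = 8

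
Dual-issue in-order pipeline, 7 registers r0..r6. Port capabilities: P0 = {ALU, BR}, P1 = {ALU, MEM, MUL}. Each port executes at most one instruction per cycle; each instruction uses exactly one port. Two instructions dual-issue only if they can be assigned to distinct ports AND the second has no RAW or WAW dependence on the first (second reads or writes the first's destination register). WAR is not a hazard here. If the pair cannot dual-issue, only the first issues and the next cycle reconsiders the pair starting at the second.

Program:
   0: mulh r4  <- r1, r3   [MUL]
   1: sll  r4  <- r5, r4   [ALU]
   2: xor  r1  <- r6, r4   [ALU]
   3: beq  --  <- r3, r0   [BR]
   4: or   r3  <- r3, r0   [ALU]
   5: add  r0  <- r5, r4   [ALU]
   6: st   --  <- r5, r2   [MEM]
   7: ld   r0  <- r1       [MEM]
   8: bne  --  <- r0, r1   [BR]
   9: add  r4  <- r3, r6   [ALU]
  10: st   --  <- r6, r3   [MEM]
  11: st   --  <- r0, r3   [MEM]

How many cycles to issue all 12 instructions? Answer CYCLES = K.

0. mulh @i0  | RAW+WAW r4
1. sll @i1  | RAW r4
2. xor+beq @i2/i3  | 2-wide
3. or+add @i4/i5  | 2-wide
4. st @i6  | no-port MEM/MEM
5. ld @i7  | RAW r0
6. bne+add @i8/i9  | 2-wide
7. st @i10  | no-port MEM/MEM
8. st @i11  | tail

CYCLES = 9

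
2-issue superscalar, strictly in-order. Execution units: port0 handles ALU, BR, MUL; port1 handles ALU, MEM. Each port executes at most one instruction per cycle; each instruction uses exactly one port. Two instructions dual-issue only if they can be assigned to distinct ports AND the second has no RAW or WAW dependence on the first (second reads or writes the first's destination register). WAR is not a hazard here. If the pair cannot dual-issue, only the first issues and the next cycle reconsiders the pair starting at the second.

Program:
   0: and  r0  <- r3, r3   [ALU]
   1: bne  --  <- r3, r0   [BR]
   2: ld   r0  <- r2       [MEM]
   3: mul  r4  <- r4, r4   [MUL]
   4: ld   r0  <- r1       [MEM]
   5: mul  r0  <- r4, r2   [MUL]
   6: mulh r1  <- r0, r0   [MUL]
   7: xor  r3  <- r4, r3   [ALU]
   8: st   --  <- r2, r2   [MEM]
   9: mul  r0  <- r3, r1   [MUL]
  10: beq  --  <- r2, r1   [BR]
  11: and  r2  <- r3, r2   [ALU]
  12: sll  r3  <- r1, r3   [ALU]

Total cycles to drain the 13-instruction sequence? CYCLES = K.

0. and.ALU @i0  | RAW r0
1. bne.BR;ld.MEM @i1,i2  | dual
2. mul.MUL;ld.MEM @i3,i4  | dual
3. mul.MUL @i5  | no-port MUL/MUL
4. mulh.MUL;xor.ALU @i6,i7  | dual
5. st.MEM;mul.MUL @i8,i9  | dual
6. beq.BR;and.ALU @i10,i11  | dual
7. sll.ALU @i12  | tail

CYCLES = 8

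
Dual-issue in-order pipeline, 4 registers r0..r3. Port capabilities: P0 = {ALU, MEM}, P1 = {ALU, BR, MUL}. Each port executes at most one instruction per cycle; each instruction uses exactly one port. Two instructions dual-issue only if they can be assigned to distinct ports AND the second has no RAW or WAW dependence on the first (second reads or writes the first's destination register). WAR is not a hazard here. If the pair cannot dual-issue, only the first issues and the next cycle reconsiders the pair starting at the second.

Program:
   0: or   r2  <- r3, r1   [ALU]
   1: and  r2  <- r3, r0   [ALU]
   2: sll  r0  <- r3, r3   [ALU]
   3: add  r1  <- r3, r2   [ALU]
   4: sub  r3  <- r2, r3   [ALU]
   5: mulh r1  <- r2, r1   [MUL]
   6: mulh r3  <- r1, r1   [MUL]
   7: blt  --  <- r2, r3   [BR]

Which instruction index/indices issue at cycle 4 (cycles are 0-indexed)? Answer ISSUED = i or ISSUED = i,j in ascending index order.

ISSUED = 6

t=0 i0:or.ALU ; WAW r2
t=1 i1+i2:and.ALU;sll.ALU ; dual
t=2 i3+i4:add.ALU;sub.ALU ; dual
t=3 i5:mulh.MUL ; no-port MUL/MUL
t=4 i6:mulh.MUL ; no-port MUL/BR
t=5 i7:blt.BR ; tail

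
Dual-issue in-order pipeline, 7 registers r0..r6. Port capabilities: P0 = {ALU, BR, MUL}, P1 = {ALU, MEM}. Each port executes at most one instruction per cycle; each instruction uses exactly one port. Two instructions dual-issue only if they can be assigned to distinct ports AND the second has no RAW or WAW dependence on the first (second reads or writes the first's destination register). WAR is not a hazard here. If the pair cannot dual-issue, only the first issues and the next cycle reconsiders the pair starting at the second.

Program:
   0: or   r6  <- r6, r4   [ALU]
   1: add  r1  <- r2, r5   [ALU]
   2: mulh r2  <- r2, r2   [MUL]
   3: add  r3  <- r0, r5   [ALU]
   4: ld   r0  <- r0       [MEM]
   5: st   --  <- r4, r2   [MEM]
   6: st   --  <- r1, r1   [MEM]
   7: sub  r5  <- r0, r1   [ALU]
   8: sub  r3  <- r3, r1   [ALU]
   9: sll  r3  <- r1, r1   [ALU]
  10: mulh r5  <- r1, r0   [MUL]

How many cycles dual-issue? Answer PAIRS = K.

PAIRS = 4

0. or/add @i0+i1  | dual
1. mulh/add @i2+i3  | dual
2. ld @i4  | no-port MEM/MEM
3. st @i5  | no-port MEM/MEM
4. st/sub @i6+i7  | dual
5. sub @i8  | WAW r3
6. sll/mulh @i9+i10  | dual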